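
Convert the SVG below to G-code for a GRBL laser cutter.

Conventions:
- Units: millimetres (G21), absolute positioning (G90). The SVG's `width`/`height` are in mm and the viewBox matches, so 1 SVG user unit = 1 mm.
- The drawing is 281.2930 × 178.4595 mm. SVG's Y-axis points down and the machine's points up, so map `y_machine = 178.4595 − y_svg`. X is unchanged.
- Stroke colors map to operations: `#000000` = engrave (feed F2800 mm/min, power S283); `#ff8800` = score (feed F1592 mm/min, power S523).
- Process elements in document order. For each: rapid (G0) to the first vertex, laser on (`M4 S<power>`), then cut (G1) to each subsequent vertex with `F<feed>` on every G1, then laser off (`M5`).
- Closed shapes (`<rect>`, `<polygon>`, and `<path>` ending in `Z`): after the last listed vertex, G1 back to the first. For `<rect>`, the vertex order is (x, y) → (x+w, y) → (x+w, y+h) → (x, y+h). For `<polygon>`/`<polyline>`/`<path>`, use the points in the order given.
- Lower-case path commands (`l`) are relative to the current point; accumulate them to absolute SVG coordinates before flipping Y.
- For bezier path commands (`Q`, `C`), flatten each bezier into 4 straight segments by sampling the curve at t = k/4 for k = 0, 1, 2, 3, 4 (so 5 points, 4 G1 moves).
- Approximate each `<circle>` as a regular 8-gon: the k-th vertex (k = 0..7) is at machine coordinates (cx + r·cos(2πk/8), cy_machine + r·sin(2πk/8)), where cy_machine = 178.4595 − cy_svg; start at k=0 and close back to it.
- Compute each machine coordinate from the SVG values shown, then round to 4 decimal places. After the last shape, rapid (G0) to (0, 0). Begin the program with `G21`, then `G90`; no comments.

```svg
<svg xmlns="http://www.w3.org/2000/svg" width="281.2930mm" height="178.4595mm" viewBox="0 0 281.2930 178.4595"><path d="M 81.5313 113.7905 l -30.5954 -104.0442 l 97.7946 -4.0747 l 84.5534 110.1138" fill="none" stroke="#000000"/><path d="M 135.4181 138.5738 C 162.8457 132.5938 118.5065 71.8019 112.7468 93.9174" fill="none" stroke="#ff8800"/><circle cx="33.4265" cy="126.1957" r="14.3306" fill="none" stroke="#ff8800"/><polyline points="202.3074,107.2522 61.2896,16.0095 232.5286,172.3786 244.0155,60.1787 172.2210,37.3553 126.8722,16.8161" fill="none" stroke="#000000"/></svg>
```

1 u = 1 mm; y_m = 178.4595 − y.

[1] `<path>` open polyline, #000000→engrave S283 F2800: (81.5313,64.6690) → (50.9359,168.7132) → (148.7305,172.7879) → (233.2839,62.6741)

[2] `<path>` cubic bezier, #ff8800→score S523 F1592: (135.4181,39.8857) → (144.2567,52.4961) → (136.5277,72.7497) → (122.5761,87.7355) → (112.7468,84.5421)

[3] `<circle>` circle, #ff8800→score S523 F1592: (47.7571,52.2638) → (43.5598,62.3971) → (33.4265,66.5944) → (23.2932,62.3971) → (19.0959,52.2638) → (23.2932,42.1305) → (33.4265,37.9332) → (43.5598,42.1305) → (47.7571,52.2638) (closed)

[4] `<polyline>` open polyline, #000000→engrave S283 F2800: (202.3074,71.2073) → (61.2896,162.4500) → (232.5286,6.0809) → (244.0155,118.2808) → (172.2210,141.1042) → (126.8722,161.6434)

G21
G90
G0 X81.5313 Y64.6690
M4 S283
G1 X50.9359 Y168.7132 F2800
G1 X148.7305 Y172.7879 F2800
G1 X233.2839 Y62.6741 F2800
M5
G0 X135.4181 Y39.8857
M4 S523
G1 X144.2567 Y52.4961 F1592
G1 X136.5277 Y72.7497 F1592
G1 X122.5761 Y87.7355 F1592
G1 X112.7468 Y84.5421 F1592
M5
G0 X47.7571 Y52.2638
M4 S523
G1 X43.5598 Y62.3971 F1592
G1 X33.4265 Y66.5944 F1592
G1 X23.2932 Y62.3971 F1592
G1 X19.0959 Y52.2638 F1592
G1 X23.2932 Y42.1305 F1592
G1 X33.4265 Y37.9332 F1592
G1 X43.5598 Y42.1305 F1592
G1 X47.7571 Y52.2638 F1592
M5
G0 X202.3074 Y71.2073
M4 S283
G1 X61.2896 Y162.4500 F2800
G1 X232.5286 Y6.0809 F2800
G1 X244.0155 Y118.2808 F2800
G1 X172.2210 Y141.1042 F2800
G1 X126.8722 Y161.6434 F2800
M5
G0 X0.0000 Y0.0000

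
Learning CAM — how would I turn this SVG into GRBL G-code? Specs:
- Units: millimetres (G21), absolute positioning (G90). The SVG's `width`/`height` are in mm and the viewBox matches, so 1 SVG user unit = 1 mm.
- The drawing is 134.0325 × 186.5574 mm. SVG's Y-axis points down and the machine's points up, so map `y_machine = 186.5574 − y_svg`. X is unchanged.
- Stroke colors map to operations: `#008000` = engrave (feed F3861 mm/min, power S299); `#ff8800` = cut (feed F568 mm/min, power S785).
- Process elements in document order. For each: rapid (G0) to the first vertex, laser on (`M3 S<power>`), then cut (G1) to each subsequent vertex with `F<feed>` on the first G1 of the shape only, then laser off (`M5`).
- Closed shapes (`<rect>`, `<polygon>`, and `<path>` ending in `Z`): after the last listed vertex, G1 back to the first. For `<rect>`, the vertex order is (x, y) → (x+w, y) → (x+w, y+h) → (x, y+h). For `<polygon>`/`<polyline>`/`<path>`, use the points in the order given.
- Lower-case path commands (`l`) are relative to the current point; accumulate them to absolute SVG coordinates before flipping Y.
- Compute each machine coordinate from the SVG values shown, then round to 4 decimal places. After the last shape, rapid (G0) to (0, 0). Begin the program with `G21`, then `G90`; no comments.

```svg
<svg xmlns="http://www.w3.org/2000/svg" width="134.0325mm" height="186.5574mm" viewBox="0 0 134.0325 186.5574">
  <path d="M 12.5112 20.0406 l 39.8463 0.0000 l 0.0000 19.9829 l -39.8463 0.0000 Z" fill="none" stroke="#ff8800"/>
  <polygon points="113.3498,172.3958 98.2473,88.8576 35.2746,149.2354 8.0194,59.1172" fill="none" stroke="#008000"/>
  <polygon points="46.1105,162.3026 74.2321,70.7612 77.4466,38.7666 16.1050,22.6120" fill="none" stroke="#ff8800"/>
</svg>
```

1 u = 1 mm; y_m = 186.5574 − y.

[1] `<path>` rectangle, #ff8800→cut S785 F568: (12.5112,166.5168) → (52.3575,166.5168) → (52.3575,146.5339) → (12.5112,146.5339) → (12.5112,166.5168) (closed)

[2] `<polygon>` closed polygon, #008000→engrave S299 F3861: (113.3498,14.1616) → (98.2473,97.6998) → (35.2746,37.3220) → (8.0194,127.4402) → (113.3498,14.1616) (closed)

[3] `<polygon>` closed polygon, #ff8800→cut S785 F568: (46.1105,24.2548) → (74.2321,115.7962) → (77.4466,147.7908) → (16.1050,163.9454) → (46.1105,24.2548) (closed)

G21
G90
G0 X12.5112 Y166.5168
M3 S785
G1 X52.3575 Y166.5168 F568
G1 X52.3575 Y146.5339
G1 X12.5112 Y146.5339
G1 X12.5112 Y166.5168
M5
G0 X113.3498 Y14.1616
M3 S299
G1 X98.2473 Y97.6998 F3861
G1 X35.2746 Y37.3220
G1 X8.0194 Y127.4402
G1 X113.3498 Y14.1616
M5
G0 X46.1105 Y24.2548
M3 S785
G1 X74.2321 Y115.7962 F568
G1 X77.4466 Y147.7908
G1 X16.1050 Y163.9454
G1 X46.1105 Y24.2548
M5
G0 X0.0000 Y0.0000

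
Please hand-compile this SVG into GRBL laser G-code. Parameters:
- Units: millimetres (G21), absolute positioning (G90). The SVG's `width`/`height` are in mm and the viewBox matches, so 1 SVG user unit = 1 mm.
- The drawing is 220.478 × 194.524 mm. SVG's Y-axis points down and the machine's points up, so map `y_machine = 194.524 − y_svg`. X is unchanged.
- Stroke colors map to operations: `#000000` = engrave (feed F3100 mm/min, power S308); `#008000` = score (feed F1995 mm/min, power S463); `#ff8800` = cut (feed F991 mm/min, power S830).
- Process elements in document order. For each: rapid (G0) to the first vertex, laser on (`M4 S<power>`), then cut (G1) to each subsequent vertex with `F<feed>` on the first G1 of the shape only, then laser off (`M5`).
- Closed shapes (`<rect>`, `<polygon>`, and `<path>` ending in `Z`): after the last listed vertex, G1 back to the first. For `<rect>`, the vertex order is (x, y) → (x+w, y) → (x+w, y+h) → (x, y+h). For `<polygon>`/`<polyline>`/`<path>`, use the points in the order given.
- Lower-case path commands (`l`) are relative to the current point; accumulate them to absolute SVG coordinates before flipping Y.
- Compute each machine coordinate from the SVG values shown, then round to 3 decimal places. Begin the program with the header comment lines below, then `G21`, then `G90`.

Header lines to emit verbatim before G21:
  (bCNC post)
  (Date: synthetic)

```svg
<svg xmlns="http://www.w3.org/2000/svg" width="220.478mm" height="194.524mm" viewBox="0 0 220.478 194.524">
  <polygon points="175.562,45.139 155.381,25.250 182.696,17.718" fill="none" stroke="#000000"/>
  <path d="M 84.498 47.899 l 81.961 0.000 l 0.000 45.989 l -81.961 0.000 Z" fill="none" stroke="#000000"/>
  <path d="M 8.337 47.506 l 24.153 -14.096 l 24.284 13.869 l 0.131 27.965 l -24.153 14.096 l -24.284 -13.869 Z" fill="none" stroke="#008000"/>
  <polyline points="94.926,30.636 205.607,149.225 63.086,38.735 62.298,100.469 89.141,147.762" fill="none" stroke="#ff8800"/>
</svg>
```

(bCNC post)
(Date: synthetic)
G21
G90
G0 X175.562 Y149.385
M4 S308
G1 X155.381 Y169.274 F3100
G1 X182.696 Y176.806
G1 X175.562 Y149.385
M5
G0 X84.498 Y146.625
M4 S308
G1 X166.459 Y146.625 F3100
G1 X166.459 Y100.636
G1 X84.498 Y100.636
G1 X84.498 Y146.625
M5
G0 X8.337 Y147.018
M4 S463
G1 X32.490 Y161.114 F1995
G1 X56.774 Y147.245
G1 X56.905 Y119.280
G1 X32.752 Y105.184
G1 X8.468 Y119.053
G1 X8.337 Y147.018
M5
G0 X94.926 Y163.888
M4 S830
G1 X205.607 Y45.299 F991
G1 X63.086 Y155.789
G1 X62.298 Y94.055
G1 X89.141 Y46.762
M5

1 u = 1 mm; y_m = 194.524 − y.

[1] `<polygon>` regular polygon, #000000→engrave S308 F3100: (175.562,149.385) → (155.381,169.274) → (182.696,176.806) → (175.562,149.385) (closed)

[2] `<path>` rectangle, #000000→engrave S308 F3100: (84.498,146.625) → (166.459,146.625) → (166.459,100.636) → (84.498,100.636) → (84.498,146.625) (closed)

[3] `<path>` regular polygon, #008000→score S463 F1995: (8.337,147.018) → (32.490,161.114) → (56.774,147.245) → (56.905,119.280) → (32.752,105.184) → (8.468,119.053) → (8.337,147.018) (closed)

[4] `<polyline>` open polyline, #ff8800→cut S830 F991: (94.926,163.888) → (205.607,45.299) → (63.086,155.789) → (62.298,94.055) → (89.141,46.762)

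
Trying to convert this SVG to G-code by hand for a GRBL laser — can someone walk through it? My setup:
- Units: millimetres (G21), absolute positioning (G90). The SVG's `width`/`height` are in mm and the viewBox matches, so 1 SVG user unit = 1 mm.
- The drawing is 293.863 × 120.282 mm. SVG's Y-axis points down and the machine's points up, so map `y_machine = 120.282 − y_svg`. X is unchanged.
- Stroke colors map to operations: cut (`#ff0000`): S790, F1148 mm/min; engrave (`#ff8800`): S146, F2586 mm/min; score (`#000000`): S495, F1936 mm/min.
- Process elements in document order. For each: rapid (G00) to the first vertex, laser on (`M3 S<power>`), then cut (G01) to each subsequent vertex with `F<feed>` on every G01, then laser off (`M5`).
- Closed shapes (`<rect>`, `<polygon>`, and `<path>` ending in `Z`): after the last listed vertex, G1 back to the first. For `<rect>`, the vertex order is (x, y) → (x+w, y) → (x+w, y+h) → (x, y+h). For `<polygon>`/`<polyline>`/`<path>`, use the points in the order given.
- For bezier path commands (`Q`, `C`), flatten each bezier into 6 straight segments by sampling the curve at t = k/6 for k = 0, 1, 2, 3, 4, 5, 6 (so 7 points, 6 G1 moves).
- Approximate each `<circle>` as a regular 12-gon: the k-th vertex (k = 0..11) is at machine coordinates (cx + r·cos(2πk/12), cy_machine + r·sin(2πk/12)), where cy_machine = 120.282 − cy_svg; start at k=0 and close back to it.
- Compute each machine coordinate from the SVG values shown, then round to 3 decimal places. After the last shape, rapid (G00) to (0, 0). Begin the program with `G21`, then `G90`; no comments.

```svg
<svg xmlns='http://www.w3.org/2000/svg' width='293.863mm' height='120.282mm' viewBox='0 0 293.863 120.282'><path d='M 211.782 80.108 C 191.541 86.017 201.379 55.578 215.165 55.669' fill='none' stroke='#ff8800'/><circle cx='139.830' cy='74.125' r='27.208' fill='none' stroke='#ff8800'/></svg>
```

G21
G90
G00 X211.782 Y40.174
M3 S146
G01 X204.047 Y39.939 F2586
G01 X200.600 Y43.904 F2586
G01 X200.713 Y50.212 F2586
G01 X203.663 Y57.004 F2586
G01 X208.722 Y62.424 F2586
G01 X215.165 Y64.613 F2586
M5
G00 X167.038 Y46.157
M3 S146
G01 X163.393 Y59.761 F2586
G01 X153.434 Y69.720 F2586
G01 X139.830 Y73.365 F2586
G01 X126.226 Y69.720 F2586
G01 X116.267 Y59.761 F2586
G01 X112.622 Y46.157 F2586
G01 X116.267 Y32.553 F2586
G01 X126.226 Y22.594 F2586
G01 X139.830 Y18.949 F2586
G01 X153.434 Y22.594 F2586
G01 X163.393 Y32.553 F2586
G01 X167.038 Y46.157 F2586
M5
G00 X0.000 Y0.000

Since the viewBox matches the mm dimensions, user units are millimetres directly. The only transform is the Y-flip y_m = 120.282 − y_svg.

Shape 1 is a cubic bezier drawn with `<path>`. Its stroke #ff8800 means engrave at S146, F2586. After flipping Y the toolpath is (211.782,40.174) → (204.047,39.939) → (200.600,43.904) → (200.713,50.212) → (203.663,57.004) → (208.722,62.424) → (215.165,64.613).

Shape 2 is a circle drawn with `<circle>`. Its stroke #ff8800 means engrave at S146, F2586. After flipping Y the toolpath is (167.038,46.157) → (163.393,59.761) → (153.434,69.720) → (139.830,73.365) → (126.226,69.720) → (116.267,59.761) → (112.622,46.157) → (116.267,32.553) → (126.226,22.594) → (139.830,18.949) → (153.434,22.594) → (163.393,32.553) → (167.038,46.157), returning to the start.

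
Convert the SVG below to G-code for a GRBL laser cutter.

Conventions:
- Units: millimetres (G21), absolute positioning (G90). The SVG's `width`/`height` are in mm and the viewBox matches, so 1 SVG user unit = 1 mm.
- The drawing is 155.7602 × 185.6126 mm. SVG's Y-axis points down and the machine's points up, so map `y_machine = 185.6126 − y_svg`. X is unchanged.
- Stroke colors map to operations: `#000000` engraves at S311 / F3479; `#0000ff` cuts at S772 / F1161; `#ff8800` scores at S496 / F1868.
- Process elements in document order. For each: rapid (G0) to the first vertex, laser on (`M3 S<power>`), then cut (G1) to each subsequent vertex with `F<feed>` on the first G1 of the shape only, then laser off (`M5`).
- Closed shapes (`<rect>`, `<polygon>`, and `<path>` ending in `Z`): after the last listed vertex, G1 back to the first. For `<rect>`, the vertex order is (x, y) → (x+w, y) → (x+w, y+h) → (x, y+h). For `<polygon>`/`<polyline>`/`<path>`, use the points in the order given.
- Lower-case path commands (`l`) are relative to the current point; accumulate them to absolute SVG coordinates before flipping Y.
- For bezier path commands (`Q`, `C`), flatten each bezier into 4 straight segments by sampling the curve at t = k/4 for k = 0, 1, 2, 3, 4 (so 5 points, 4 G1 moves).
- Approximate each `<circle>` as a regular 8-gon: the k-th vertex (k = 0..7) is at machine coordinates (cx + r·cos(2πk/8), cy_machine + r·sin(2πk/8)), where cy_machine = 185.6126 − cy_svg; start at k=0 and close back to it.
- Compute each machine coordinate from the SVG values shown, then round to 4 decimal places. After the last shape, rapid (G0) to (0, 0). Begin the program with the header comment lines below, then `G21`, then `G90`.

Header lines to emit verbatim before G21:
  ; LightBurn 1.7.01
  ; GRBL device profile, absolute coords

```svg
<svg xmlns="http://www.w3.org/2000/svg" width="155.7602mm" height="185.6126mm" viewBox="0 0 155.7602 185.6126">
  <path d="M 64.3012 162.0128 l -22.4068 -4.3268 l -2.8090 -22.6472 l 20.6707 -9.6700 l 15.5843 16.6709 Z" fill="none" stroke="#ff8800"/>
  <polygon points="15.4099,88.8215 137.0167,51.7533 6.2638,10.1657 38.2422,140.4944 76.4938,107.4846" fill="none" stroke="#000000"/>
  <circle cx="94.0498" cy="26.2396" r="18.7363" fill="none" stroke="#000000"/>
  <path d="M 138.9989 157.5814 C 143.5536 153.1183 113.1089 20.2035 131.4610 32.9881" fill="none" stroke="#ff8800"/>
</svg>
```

1 u = 1 mm; y_m = 185.6126 − y.

[1] `<path>` regular polygon, #ff8800→score S496 F1868: (64.3012,23.5998) → (41.8944,27.9266) → (39.0854,50.5738) → (59.7561,60.2438) → (75.3404,43.5729) → (64.3012,23.5998) (closed)

[2] `<polygon>` closed polygon, #000000→engrave S311 F3479: (15.4099,96.7911) → (137.0167,133.8593) → (6.2638,175.4469) → (38.2422,45.1182) → (76.4938,78.1280) → (15.4099,96.7911) (closed)

[3] `<circle>` circle, #000000→engrave S311 F3479: (112.7861,159.3730) → (107.2984,172.6216) → (94.0498,178.1093) → (80.8012,172.6216) → (75.3135,159.3730) → (80.8012,146.1244) → (94.0498,140.6367) → (107.2984,146.1244) → (112.7861,159.3730) (closed)

[4] `<path>` cubic bezier, #ff8800→score S496 F1868: (138.9989,28.0312) → (137.1619,51.1796) → (130.0559,96.7957) → (125.5370,139.1779) → (131.4610,152.6245)

; LightBurn 1.7.01
; GRBL device profile, absolute coords
G21
G90
G0 X64.3012 Y23.5998
M3 S496
G1 X41.8944 Y27.9266 F1868
G1 X39.0854 Y50.5738
G1 X59.7561 Y60.2438
G1 X75.3404 Y43.5729
G1 X64.3012 Y23.5998
M5
G0 X15.4099 Y96.7911
M3 S311
G1 X137.0167 Y133.8593 F3479
G1 X6.2638 Y175.4469
G1 X38.2422 Y45.1182
G1 X76.4938 Y78.1280
G1 X15.4099 Y96.7911
M5
G0 X112.7861 Y159.3730
M3 S311
G1 X107.2984 Y172.6216 F3479
G1 X94.0498 Y178.1093
G1 X80.8012 Y172.6216
G1 X75.3135 Y159.3730
G1 X80.8012 Y146.1244
G1 X94.0498 Y140.6367
G1 X107.2984 Y146.1244
G1 X112.7861 Y159.3730
M5
G0 X138.9989 Y28.0312
M3 S496
G1 X137.1619 Y51.1796 F1868
G1 X130.0559 Y96.7957
G1 X125.5370 Y139.1779
G1 X131.4610 Y152.6245
M5
G0 X0.0000 Y0.0000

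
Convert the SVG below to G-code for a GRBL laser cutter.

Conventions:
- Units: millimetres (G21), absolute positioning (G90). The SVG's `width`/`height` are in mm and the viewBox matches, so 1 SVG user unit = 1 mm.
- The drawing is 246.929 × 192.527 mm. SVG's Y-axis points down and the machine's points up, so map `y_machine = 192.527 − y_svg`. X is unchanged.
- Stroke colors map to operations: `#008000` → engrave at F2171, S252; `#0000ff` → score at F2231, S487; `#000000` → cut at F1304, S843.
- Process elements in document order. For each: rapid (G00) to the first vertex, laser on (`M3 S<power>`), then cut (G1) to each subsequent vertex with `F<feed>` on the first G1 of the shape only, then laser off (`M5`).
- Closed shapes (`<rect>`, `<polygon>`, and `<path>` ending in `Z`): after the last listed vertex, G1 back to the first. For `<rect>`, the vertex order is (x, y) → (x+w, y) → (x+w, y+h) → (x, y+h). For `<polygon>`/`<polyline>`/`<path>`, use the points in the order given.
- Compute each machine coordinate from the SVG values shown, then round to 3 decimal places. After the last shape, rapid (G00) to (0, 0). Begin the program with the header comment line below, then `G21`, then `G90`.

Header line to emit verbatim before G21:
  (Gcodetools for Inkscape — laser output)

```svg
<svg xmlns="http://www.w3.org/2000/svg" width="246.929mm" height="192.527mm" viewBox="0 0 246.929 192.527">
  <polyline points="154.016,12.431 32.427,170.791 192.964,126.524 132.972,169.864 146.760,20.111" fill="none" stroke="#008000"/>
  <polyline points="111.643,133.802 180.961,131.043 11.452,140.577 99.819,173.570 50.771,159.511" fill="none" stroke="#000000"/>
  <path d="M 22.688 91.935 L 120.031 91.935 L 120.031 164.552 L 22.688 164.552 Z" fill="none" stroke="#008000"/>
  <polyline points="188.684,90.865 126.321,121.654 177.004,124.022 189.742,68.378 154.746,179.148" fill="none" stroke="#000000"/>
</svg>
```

(Gcodetools for Inkscape — laser output)
G21
G90
G00 X154.016 Y180.096
M3 S252
G1 X32.427 Y21.736 F2171
G1 X192.964 Y66.003
G1 X132.972 Y22.663
G1 X146.760 Y172.416
M5
G00 X111.643 Y58.725
M3 S843
G1 X180.961 Y61.484 F1304
G1 X11.452 Y51.950
G1 X99.819 Y18.957
G1 X50.771 Y33.016
M5
G00 X22.688 Y100.592
M3 S252
G1 X120.031 Y100.592 F2171
G1 X120.031 Y27.975
G1 X22.688 Y27.975
G1 X22.688 Y100.592
M5
G00 X188.684 Y101.662
M3 S843
G1 X126.321 Y70.873 F1304
G1 X177.004 Y68.505
G1 X189.742 Y124.149
G1 X154.746 Y13.379
M5
G00 X0.000 Y0.000

viewBox `0 0 246.929 192.527` with mm width/height → 1 unit = 1 mm. Flip: y_m = 192.527 − y_svg.

**Shape 1** — `<polyline>` open polyline, stroke `#008000` → engrave (S252, F2171). Machine vertices: (154.016,180.096) → (32.427,21.736) → (192.964,66.003) → (132.972,22.663) → (146.760,172.416). Open path.

**Shape 2** — `<polyline>` open polyline, stroke `#000000` → cut (S843, F1304). Machine vertices: (111.643,58.725) → (180.961,61.484) → (11.452,51.950) → (99.819,18.957) → (50.771,33.016). Open path.

**Shape 3** — `<path>` rectangle, stroke `#008000` → engrave (S252, F2171). Machine vertices: (22.688,100.592) → (120.031,100.592) → (120.031,27.975) → (22.688,27.975) → (22.688,100.592). Closed: final G1 returns to the first vertex.

**Shape 4** — `<polyline>` open polyline, stroke `#000000` → cut (S843, F1304). Machine vertices: (188.684,101.662) → (126.321,70.873) → (177.004,68.505) → (189.742,124.149) → (154.746,13.379). Open path.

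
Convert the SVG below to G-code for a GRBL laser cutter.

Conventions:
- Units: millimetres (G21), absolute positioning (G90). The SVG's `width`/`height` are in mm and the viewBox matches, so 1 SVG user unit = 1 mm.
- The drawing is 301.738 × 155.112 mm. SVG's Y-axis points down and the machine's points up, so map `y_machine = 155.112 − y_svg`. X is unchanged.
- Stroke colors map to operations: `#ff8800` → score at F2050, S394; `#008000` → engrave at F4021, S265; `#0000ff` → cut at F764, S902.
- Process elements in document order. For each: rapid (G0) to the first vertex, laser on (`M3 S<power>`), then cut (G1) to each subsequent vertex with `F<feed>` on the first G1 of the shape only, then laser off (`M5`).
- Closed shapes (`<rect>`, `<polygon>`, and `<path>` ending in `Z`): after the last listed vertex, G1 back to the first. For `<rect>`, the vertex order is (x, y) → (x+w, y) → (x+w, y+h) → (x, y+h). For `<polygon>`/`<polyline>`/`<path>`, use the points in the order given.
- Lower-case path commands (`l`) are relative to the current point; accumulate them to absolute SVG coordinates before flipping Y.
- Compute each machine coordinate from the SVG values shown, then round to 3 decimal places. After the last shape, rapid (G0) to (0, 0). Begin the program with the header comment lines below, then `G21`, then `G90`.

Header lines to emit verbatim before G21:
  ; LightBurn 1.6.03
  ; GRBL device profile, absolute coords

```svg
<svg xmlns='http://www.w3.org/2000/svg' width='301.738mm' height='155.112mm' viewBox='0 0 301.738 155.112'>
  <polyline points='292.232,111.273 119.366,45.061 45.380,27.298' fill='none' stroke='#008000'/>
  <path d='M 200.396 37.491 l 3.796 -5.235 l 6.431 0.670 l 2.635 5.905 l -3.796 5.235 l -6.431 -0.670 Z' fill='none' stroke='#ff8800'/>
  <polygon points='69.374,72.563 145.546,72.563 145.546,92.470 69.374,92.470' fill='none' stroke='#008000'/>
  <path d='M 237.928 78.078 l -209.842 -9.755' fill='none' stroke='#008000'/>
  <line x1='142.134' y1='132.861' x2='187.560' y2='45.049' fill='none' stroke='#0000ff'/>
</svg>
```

Since the viewBox matches the mm dimensions, user units are millimetres directly. The only transform is the Y-flip y_m = 155.112 − y_svg.

Shape 1 is a open polyline drawn with `<polyline>`. Its stroke #008000 means engrave at S265, F4021. After flipping Y the toolpath is (292.232,43.839) → (119.366,110.051) → (45.380,127.814).

Shape 2 is a regular polygon drawn with `<path>`. Its stroke #ff8800 means score at S394, F2050. After flipping Y the toolpath is (200.396,117.621) → (204.192,122.856) → (210.623,122.186) → (213.258,116.281) → (209.462,111.046) → (203.031,111.716) → (200.396,117.621), returning to the start.

Shape 3 is a rectangle drawn with `<polygon>`. Its stroke #008000 means engrave at S265, F4021. After flipping Y the toolpath is (69.374,82.549) → (145.546,82.549) → (145.546,62.642) → (69.374,62.642) → (69.374,82.549), returning to the start.

Shape 4 is a line segment drawn with `<path>`. Its stroke #008000 means engrave at S265, F4021. After flipping Y the toolpath is (237.928,77.034) → (28.086,86.789).

Shape 5 is a line segment drawn with `<line>`. Its stroke #0000ff means cut at S902, F764. After flipping Y the toolpath is (142.134,22.251) → (187.560,110.063).

; LightBurn 1.6.03
; GRBL device profile, absolute coords
G21
G90
G0 X292.232 Y43.839
M3 S265
G1 X119.366 Y110.051 F4021
G1 X45.380 Y127.814
M5
G0 X200.396 Y117.621
M3 S394
G1 X204.192 Y122.856 F2050
G1 X210.623 Y122.186
G1 X213.258 Y116.281
G1 X209.462 Y111.046
G1 X203.031 Y111.716
G1 X200.396 Y117.621
M5
G0 X69.374 Y82.549
M3 S265
G1 X145.546 Y82.549 F4021
G1 X145.546 Y62.642
G1 X69.374 Y62.642
G1 X69.374 Y82.549
M5
G0 X237.928 Y77.034
M3 S265
G1 X28.086 Y86.789 F4021
M5
G0 X142.134 Y22.251
M3 S902
G1 X187.560 Y110.063 F764
M5
G0 X0.000 Y0.000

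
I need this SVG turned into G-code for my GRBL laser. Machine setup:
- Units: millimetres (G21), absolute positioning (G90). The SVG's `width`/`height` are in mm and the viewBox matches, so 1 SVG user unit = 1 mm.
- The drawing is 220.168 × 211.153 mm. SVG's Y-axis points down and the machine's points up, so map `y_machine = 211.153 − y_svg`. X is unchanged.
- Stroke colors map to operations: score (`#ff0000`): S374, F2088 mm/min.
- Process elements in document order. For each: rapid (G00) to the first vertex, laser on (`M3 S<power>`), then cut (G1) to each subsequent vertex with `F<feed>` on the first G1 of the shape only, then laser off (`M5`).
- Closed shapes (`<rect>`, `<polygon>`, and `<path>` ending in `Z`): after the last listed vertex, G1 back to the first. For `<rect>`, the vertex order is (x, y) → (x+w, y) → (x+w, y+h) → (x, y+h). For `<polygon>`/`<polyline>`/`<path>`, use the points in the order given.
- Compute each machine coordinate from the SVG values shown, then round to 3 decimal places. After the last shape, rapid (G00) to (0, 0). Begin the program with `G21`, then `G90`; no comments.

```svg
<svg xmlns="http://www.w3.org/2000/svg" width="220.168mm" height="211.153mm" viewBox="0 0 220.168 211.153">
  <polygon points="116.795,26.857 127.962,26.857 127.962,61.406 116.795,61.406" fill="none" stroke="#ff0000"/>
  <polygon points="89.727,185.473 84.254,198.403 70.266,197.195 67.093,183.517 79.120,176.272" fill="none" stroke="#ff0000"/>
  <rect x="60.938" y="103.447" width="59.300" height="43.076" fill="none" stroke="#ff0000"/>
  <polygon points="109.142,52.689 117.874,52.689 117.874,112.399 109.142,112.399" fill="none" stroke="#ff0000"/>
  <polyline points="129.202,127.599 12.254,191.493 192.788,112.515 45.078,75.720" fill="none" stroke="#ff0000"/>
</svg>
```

G21
G90
G00 X116.795 Y184.296
M3 S374
G1 X127.962 Y184.296 F2088
G1 X127.962 Y149.747
G1 X116.795 Y149.747
G1 X116.795 Y184.296
M5
G00 X89.727 Y25.680
M3 S374
G1 X84.254 Y12.750 F2088
G1 X70.266 Y13.958
G1 X67.093 Y27.636
G1 X79.120 Y34.881
G1 X89.727 Y25.680
M5
G00 X60.938 Y107.706
M3 S374
G1 X120.238 Y107.706 F2088
G1 X120.238 Y64.630
G1 X60.938 Y64.630
G1 X60.938 Y107.706
M5
G00 X109.142 Y158.464
M3 S374
G1 X117.874 Y158.464 F2088
G1 X117.874 Y98.754
G1 X109.142 Y98.754
G1 X109.142 Y158.464
M5
G00 X129.202 Y83.554
M3 S374
G1 X12.254 Y19.660 F2088
G1 X192.788 Y98.638
G1 X45.078 Y135.433
M5
G00 X0.000 Y0.000

viewBox `0 0 220.168 211.153` with mm width/height → 1 unit = 1 mm. Flip: y_m = 211.153 − y_svg.

**Shape 1** — `<polygon>` rectangle, stroke `#ff0000` → score (S374, F2088). Machine vertices: (116.795,184.296) → (127.962,184.296) → (127.962,149.747) → (116.795,149.747) → (116.795,184.296). Closed: final G1 returns to the first vertex.

**Shape 2** — `<polygon>` regular polygon, stroke `#ff0000` → score (S374, F2088). Machine vertices: (89.727,25.680) → (84.254,12.750) → (70.266,13.958) → (67.093,27.636) → (79.120,34.881) → (89.727,25.680). Closed: final G1 returns to the first vertex.

**Shape 3** — `<rect>` rectangle, stroke `#ff0000` → score (S374, F2088). Machine vertices: (60.938,107.706) → (120.238,107.706) → (120.238,64.630) → (60.938,64.630) → (60.938,107.706). Closed: final G1 returns to the first vertex.

**Shape 4** — `<polygon>` rectangle, stroke `#ff0000` → score (S374, F2088). Machine vertices: (109.142,158.464) → (117.874,158.464) → (117.874,98.754) → (109.142,98.754) → (109.142,158.464). Closed: final G1 returns to the first vertex.

**Shape 5** — `<polyline>` open polyline, stroke `#ff0000` → score (S374, F2088). Machine vertices: (129.202,83.554) → (12.254,19.660) → (192.788,98.638) → (45.078,135.433). Open path.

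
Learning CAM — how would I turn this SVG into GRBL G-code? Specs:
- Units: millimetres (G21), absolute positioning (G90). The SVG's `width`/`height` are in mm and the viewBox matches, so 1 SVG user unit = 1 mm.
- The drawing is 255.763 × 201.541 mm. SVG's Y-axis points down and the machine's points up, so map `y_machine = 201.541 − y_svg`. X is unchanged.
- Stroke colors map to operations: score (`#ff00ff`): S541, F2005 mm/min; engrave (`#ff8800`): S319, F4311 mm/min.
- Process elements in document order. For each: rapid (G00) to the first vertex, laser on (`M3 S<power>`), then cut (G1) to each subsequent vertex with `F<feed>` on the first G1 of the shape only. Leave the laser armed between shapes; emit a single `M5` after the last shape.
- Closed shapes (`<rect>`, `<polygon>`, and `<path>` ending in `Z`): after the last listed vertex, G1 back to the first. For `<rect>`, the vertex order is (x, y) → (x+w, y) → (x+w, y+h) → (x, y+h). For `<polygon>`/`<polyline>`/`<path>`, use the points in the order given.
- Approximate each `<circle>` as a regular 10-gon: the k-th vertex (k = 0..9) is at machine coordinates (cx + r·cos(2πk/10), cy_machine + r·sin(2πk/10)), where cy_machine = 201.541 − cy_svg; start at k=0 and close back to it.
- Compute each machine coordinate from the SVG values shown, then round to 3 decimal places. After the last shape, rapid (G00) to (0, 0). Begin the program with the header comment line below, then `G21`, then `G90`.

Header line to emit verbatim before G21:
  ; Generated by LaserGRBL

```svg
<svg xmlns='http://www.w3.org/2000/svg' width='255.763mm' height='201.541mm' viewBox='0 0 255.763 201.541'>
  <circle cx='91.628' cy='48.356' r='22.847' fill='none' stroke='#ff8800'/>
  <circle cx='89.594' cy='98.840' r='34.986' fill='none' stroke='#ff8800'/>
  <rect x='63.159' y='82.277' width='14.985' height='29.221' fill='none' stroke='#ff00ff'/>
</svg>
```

; Generated by LaserGRBL
G21
G90
G00 X114.475 Y153.185
M3 S319
G1 X110.112 Y166.614 F4311
G1 X98.688 Y174.914
G1 X84.568 Y174.914
G1 X73.144 Y166.614
G1 X68.781 Y153.185
G1 X73.144 Y139.756
G1 X84.568 Y131.456
G1 X98.688 Y131.456
G1 X110.112 Y139.756
G1 X114.475 Y153.185
G00 X124.580 Y102.701
M3 S319
G1 X117.898 Y123.265 F4311
G1 X100.405 Y135.975
G1 X78.783 Y135.975
G1 X61.290 Y123.265
G1 X54.608 Y102.701
G1 X61.290 Y82.137
G1 X78.783 Y69.427
G1 X100.405 Y69.427
G1 X117.898 Y82.137
G1 X124.580 Y102.701
G00 X63.159 Y119.264
M3 S541
G1 X78.144 Y119.264 F2005
G1 X78.144 Y90.043
G1 X63.159 Y90.043
G1 X63.159 Y119.264
M5
G00 X0.000 Y0.000

1 u = 1 mm; y_m = 201.541 − y.

[1] `<circle>` circle, #ff8800→engrave S319 F4311: (114.475,153.185) → (110.112,166.614) → (98.688,174.914) → (84.568,174.914) → (73.144,166.614) → (68.781,153.185) → (73.144,139.756) → (84.568,131.456) → (98.688,131.456) → (110.112,139.756) → (114.475,153.185) (closed)

[2] `<circle>` circle, #ff8800→engrave S319 F4311: (124.580,102.701) → (117.898,123.265) → (100.405,135.975) → (78.783,135.975) → (61.290,123.265) → (54.608,102.701) → (61.290,82.137) → (78.783,69.427) → (100.405,69.427) → (117.898,82.137) → (124.580,102.701) (closed)

[3] `<rect>` rectangle, #ff00ff→score S541 F2005: (63.159,119.264) → (78.144,119.264) → (78.144,90.043) → (63.159,90.043) → (63.159,119.264) (closed)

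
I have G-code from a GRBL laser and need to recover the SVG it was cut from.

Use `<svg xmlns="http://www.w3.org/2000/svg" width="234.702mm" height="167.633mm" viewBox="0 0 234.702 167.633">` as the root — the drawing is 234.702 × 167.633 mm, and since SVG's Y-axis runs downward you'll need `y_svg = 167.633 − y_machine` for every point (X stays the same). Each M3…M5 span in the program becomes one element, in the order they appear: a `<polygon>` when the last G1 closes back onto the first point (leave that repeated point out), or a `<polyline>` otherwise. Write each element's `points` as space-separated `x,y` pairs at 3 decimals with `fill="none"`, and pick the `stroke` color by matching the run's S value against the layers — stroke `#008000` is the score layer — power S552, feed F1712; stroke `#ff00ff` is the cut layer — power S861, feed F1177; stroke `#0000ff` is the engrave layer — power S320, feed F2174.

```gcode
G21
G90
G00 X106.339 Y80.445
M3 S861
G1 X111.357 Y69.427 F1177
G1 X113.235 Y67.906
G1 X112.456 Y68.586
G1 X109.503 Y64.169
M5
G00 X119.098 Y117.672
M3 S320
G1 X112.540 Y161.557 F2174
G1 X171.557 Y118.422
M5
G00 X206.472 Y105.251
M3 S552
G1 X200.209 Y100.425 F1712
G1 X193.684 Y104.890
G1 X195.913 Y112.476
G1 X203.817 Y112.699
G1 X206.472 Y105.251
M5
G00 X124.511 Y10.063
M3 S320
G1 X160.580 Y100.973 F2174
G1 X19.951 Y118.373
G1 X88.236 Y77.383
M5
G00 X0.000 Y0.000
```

<svg xmlns="http://www.w3.org/2000/svg" width="234.702mm" height="167.633mm" viewBox="0 0 234.702 167.633">
  <polyline points="106.339,87.188 111.357,98.206 113.235,99.727 112.456,99.047 109.503,103.464" fill="none" stroke="#ff00ff"/>
  <polyline points="119.098,49.961 112.540,6.076 171.557,49.211" fill="none" stroke="#0000ff"/>
  <polygon points="206.472,62.382 200.209,67.208 193.684,62.743 195.913,55.157 203.817,54.934" fill="none" stroke="#008000"/>
  <polyline points="124.511,157.570 160.580,66.660 19.951,49.260 88.236,90.250" fill="none" stroke="#0000ff"/>
</svg>

Machine Y-up, SVG Y-down with viewBox height 167.633, so y_svg = 167.633 − y_machine; X carries over.

Run 1: power S861 maps to stroke `#ff00ff` (cut). The run is open, so emit a `<polyline>` with points (Y-flipped): 106.339,87.188 111.357,98.206 113.235,99.727 112.456,99.047 109.503,103.464.

Run 2: power S320 maps to stroke `#0000ff` (engrave). The run is open, so emit a `<polyline>` with points (Y-flipped): 119.098,49.961 112.540,6.076 171.557,49.211.

Run 3: S552 ⇒ score layer `#008000`. The run returns to its start, so emit a `<polygon>` with points (Y-flipped): 206.472,62.382 200.209,67.208 193.684,62.743 195.913,55.157 203.817,54.934.

Run 4: S320 ⇒ engrave layer `#0000ff`. The run is open, so emit a `<polyline>` with points (Y-flipped): 124.511,157.570 160.580,66.660 19.951,49.260 88.236,90.250.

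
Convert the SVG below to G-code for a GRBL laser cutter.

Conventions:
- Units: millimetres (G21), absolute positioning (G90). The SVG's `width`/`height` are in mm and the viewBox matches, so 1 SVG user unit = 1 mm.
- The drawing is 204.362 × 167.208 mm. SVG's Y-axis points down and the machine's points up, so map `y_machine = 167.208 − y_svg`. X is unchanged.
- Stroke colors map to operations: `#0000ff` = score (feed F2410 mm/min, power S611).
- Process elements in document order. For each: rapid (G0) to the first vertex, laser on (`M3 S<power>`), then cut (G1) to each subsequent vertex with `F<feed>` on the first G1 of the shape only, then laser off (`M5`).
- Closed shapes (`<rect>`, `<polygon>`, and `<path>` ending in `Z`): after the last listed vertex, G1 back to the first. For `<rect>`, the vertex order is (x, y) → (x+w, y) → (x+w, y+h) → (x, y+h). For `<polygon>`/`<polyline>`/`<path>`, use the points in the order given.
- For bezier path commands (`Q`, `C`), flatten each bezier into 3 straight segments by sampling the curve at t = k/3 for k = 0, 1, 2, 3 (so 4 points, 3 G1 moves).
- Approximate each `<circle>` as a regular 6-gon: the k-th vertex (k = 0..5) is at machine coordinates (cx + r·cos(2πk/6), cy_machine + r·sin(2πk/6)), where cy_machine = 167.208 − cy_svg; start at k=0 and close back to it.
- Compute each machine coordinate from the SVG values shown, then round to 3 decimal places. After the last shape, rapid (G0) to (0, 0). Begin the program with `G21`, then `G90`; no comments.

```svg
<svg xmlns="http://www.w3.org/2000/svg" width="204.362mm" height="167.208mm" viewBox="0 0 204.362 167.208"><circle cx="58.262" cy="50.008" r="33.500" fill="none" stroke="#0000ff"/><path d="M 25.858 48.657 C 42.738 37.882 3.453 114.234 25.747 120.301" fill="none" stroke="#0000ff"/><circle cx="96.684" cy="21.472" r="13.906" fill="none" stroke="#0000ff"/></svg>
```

Since the viewBox matches the mm dimensions, user units are millimetres directly. The only transform is the Y-flip y_m = 167.208 − y_svg.

Shape 1 is a circle drawn with `<circle>`. Its stroke #0000ff means score at S611, F2410. After flipping Y the toolpath is (91.762,117.200) → (75.012,146.212) → (41.512,146.212) → (24.762,117.200) → (41.512,88.188) → (75.012,88.188) → (91.762,117.200), returning to the start.

Shape 2 is a cubic bezier drawn with `<path>`. Its stroke #0000ff means score at S611, F2410. After flipping Y the toolpath is (25.858,118.551) → (28.377,106.114) → (19.618,70.572) → (25.747,46.907).

Shape 3 is a circle drawn with `<circle>`. Its stroke #0000ff means score at S611, F2410. After flipping Y the toolpath is (110.590,145.736) → (103.637,157.779) → (89.731,157.779) → (82.778,145.736) → (89.731,133.693) → (103.637,133.693) → (110.590,145.736), returning to the start.

G21
G90
G0 X91.762 Y117.200
M3 S611
G1 X75.012 Y146.212 F2410
G1 X41.512 Y146.212
G1 X24.762 Y117.200
G1 X41.512 Y88.188
G1 X75.012 Y88.188
G1 X91.762 Y117.200
M5
G0 X25.858 Y118.551
M3 S611
G1 X28.377 Y106.114 F2410
G1 X19.618 Y70.572
G1 X25.747 Y46.907
M5
G0 X110.590 Y145.736
M3 S611
G1 X103.637 Y157.779 F2410
G1 X89.731 Y157.779
G1 X82.778 Y145.736
G1 X89.731 Y133.693
G1 X103.637 Y133.693
G1 X110.590 Y145.736
M5
G0 X0.000 Y0.000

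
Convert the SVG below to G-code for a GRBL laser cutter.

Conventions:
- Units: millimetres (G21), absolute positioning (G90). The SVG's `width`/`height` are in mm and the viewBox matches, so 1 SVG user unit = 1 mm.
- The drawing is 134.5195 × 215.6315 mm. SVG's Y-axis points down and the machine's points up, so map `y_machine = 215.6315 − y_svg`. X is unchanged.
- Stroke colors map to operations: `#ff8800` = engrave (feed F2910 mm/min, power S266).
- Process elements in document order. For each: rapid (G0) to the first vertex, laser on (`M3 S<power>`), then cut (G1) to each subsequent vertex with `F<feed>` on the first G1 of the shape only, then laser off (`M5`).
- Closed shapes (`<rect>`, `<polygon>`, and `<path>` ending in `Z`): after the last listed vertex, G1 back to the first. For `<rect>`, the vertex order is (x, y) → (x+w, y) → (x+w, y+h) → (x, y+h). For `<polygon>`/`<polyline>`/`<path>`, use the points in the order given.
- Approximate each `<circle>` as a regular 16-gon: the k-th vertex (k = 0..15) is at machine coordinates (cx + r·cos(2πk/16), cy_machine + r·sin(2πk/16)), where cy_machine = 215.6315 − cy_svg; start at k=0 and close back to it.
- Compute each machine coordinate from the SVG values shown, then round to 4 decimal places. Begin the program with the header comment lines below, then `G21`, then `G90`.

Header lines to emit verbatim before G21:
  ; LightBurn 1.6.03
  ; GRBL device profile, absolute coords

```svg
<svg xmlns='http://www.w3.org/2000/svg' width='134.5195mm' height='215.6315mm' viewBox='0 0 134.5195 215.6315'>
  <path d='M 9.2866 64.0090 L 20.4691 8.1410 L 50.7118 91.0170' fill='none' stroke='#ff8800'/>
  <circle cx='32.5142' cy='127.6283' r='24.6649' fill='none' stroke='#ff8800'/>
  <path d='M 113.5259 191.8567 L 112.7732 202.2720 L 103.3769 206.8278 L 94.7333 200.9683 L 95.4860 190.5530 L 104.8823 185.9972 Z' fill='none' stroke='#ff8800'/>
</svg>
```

1 u = 1 mm; y_m = 215.6315 − y.

[1] `<path>` open polyline, #ff8800→engrave S266 F2910: (9.2866,151.6225) → (20.4691,207.4905) → (50.7118,124.6145)

[2] `<circle>` circle, #ff8800→engrave S266 F2910: (57.1791,88.0032) → (55.3016,97.4420) → (49.9549,105.4439) → (41.9530,110.7906) → (32.5142,112.6681) → (23.0754,110.7906) → (15.0735,105.4439) → (9.7268,97.4420) → (7.8493,88.0032) → (9.7268,78.5644) → (15.0735,70.5625) → (23.0754,65.2158) → (32.5142,63.3383) → (41.9530,65.2158) → (49.9549,70.5625) → (55.3016,78.5644) → (57.1791,88.0032) (closed)

[3] `<path>` regular polygon, #ff8800→engrave S266 F2910: (113.5259,23.7748) → (112.7732,13.3595) → (103.3769,8.8037) → (94.7333,14.6632) → (95.4860,25.0785) → (104.8823,29.6343) → (113.5259,23.7748) (closed)

; LightBurn 1.6.03
; GRBL device profile, absolute coords
G21
G90
G0 X9.2866 Y151.6225
M3 S266
G1 X20.4691 Y207.4905 F2910
G1 X50.7118 Y124.6145
M5
G0 X57.1791 Y88.0032
M3 S266
G1 X55.3016 Y97.4420 F2910
G1 X49.9549 Y105.4439
G1 X41.9530 Y110.7906
G1 X32.5142 Y112.6681
G1 X23.0754 Y110.7906
G1 X15.0735 Y105.4439
G1 X9.7268 Y97.4420
G1 X7.8493 Y88.0032
G1 X9.7268 Y78.5644
G1 X15.0735 Y70.5625
G1 X23.0754 Y65.2158
G1 X32.5142 Y63.3383
G1 X41.9530 Y65.2158
G1 X49.9549 Y70.5625
G1 X55.3016 Y78.5644
G1 X57.1791 Y88.0032
M5
G0 X113.5259 Y23.7748
M3 S266
G1 X112.7732 Y13.3595 F2910
G1 X103.3769 Y8.8037
G1 X94.7333 Y14.6632
G1 X95.4860 Y25.0785
G1 X104.8823 Y29.6343
G1 X113.5259 Y23.7748
M5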